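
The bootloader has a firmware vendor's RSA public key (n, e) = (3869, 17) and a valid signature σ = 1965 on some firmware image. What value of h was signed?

645

Squares mod 3869: σ^1≡1965, σ^2≡3832, σ^4≡1369, σ^8≡1565, σ^16≡148
17 = 16 + 1, so σ^17 ≡ 148·1965 ≡ 645 (mod 3869)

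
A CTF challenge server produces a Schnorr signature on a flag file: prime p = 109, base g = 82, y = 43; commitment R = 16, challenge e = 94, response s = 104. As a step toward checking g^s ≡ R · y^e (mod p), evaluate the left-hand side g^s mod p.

82^104 mod 109 = 38

38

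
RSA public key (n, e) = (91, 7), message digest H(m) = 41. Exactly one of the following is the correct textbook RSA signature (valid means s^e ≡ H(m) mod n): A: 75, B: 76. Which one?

Candidate A: 75^2 = 5625 ≡ 74; 75^4 ≡ 74^2 = 5476 ≡ 16; 7 = 4 + 2 + 1, so 75^7 ≡ 16·74·75 ≡ 75 (mod 91)
Candidate B: 76^2 = 5776 ≡ 43; 76^4 ≡ 43^2 = 1849 ≡ 29; 7 = 4 + 2 + 1, so 76^7 ≡ 29·43·76 ≡ 41 (mod 91)
  → matches H(m) = 41

B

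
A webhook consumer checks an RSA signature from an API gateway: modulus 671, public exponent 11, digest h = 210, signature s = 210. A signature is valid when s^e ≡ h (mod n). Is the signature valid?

valid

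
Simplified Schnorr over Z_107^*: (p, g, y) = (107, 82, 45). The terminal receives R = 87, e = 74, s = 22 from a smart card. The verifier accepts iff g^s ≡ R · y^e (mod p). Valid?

g^s mod p:
Squares mod 107: 82^1≡82, 82^2≡90, 82^4≡75, 82^8≡61, 82^16≡83
22 = 16 + 4 + 2, so 82^22 ≡ 83·75·90 ≡ 105 (mod 107)
R · y^e mod p:
Squares mod 107: 45^1≡45, 45^2≡99, 45^4≡64, 45^8≡30, 45^16≡44, 45^32≡10, 45^64≡100
74 = 64 + 8 + 2, so 45^74 ≡ 100·30·99 ≡ 75 (mod 107)
87·75 = 6525 ≡ 105 (mod 107)
105 ≡ 105 (mod 107); signature holds.

yes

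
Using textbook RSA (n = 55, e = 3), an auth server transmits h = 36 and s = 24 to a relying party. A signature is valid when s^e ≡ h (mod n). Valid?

no

s^2 ≡ 24^2 = 576 ≡ 26
3 = 2 + 1, so s^3 ≡ 26·24 ≡ 19 (mod 55)
The recovered value 19 does not match the digest 36.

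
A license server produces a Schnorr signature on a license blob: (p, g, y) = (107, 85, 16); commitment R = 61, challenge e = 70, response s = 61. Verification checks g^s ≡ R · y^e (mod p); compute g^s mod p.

19

85^2 = 7225 ≡ 56
85^4 ≡ 56^2 = 3136 ≡ 33
85^8 ≡ 33^2 = 1089 ≡ 19
85^16 ≡ 19^2 = 361 ≡ 40
85^32 ≡ 40^2 = 1600 ≡ 102
61 = 32 + 16 + 8 + 4 + 1, so 85^61 ≡ 102·40·19·33·85 ≡ 19 (mod 107)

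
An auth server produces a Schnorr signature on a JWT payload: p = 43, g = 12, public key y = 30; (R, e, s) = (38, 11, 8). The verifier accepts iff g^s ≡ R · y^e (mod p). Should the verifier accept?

reject

g^s mod p:
12^2 = 144 ≡ 15
12^4 ≡ 15^2 = 225 ≡ 10
12^8 ≡ 10^2 = 100 ≡ 14
R · y^e mod p:
30^2 = 900 ≡ 40
30^4 ≡ 40^2 = 1600 ≡ 9
30^8 ≡ 9^2 = 81 ≡ 38
11 = 8 + 2 + 1, so 30^11 ≡ 38·40·30 ≡ 20 (mod 43)
38·20 = 760 ≡ 29 (mod 43)
14 ≠ 29; the check fails.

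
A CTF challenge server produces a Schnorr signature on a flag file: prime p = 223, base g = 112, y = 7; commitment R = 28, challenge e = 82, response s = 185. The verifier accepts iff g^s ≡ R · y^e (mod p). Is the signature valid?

g^s mod p:
112^185 mod 223 = 1
R · y^e mod p:
7^82 mod 223 = 28
28·28 = 784 ≡ 115 (mod 223)
1 ≠ 115; the check fails.

invalid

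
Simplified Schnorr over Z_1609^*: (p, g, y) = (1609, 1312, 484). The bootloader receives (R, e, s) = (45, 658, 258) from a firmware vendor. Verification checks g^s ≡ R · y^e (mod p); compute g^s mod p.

1312^2 = 1721344 ≡ 1323
1312^4 ≡ 1323^2 = 1750329 ≡ 1346
1312^8 ≡ 1346^2 = 1811716 ≡ 1591
1312^16 ≡ 1591^2 = 2531281 ≡ 324
1312^32 ≡ 324^2 = 104976 ≡ 391
1312^64 ≡ 391^2 = 152881 ≡ 26
1312^128 ≡ 26^2 = 676
1312^256 ≡ 676^2 = 456976 ≡ 20
258 = 256 + 2, so 1312^258 ≡ 20·1323 ≡ 716 (mod 1609)

716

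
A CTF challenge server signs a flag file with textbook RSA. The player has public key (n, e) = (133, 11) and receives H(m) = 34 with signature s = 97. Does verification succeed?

s^2 ≡ 97^2 = 9409 ≡ 99
s^4 ≡ 99^2 = 9801 ≡ 92
s^8 ≡ 92^2 = 8464 ≡ 85
11 = 8 + 2 + 1, so s^11 ≡ 85·99·97 ≡ 34 (mod 133)
Since 34 equals the digest 34, verification succeeds.

passes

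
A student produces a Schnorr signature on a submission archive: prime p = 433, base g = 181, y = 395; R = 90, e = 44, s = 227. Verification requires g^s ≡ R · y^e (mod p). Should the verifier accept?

accept

g^s mod p:
181^2 = 32761 ≡ 286
181^4 ≡ 286^2 = 81796 ≡ 392
181^8 ≡ 392^2 = 153664 ≡ 382
181^16 ≡ 382^2 = 145924 ≡ 3
181^32 ≡ 3^2 = 9
181^64 ≡ 9^2 = 81
181^128 ≡ 81^2 = 6561 ≡ 66
227 = 128 + 64 + 32 + 2 + 1, so 181^227 ≡ 66·81·9·286·181 ≡ 65 (mod 433)
R · y^e mod p:
395^2 = 156025 ≡ 145
395^4 ≡ 145^2 = 21025 ≡ 241
395^8 ≡ 241^2 = 58081 ≡ 59
395^16 ≡ 59^2 = 3481 ≡ 17
395^32 ≡ 17^2 = 289
44 = 32 + 8 + 4, so 395^44 ≡ 289·59·241 ≡ 121 (mod 433)
90·121 = 10890 ≡ 65 (mod 433)
65 ≡ 65 (mod 433); signature holds.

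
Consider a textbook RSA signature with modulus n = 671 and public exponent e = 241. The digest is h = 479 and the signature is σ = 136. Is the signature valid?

Squares mod 671: σ^1≡136, σ^2≡379, σ^4≡47, σ^8≡196, σ^16≡169, σ^32≡379, σ^64≡47, σ^128≡196
241 = 128 + 64 + 32 + 16 + 1, so σ^241 ≡ 196·47·379·169·136 ≡ 136 (mod 671)
The recovered value 136 does not match the digest 479.

invalid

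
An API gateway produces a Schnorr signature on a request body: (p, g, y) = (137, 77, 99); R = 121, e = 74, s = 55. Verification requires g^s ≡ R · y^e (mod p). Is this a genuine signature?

g^s mod p:
77^2 = 5929 ≡ 38
77^4 ≡ 38^2 = 1444 ≡ 74
77^8 ≡ 74^2 = 5476 ≡ 133
77^16 ≡ 133^2 = 17689 ≡ 16
77^32 ≡ 16^2 = 256 ≡ 119
55 = 32 + 16 + 4 + 2 + 1, so 77^55 ≡ 119·16·74·38·77 ≡ 63 (mod 137)
R · y^e mod p:
99^2 = 9801 ≡ 74
99^4 ≡ 74^2 = 5476 ≡ 133
99^8 ≡ 133^2 = 17689 ≡ 16
99^16 ≡ 16^2 = 256 ≡ 119
99^32 ≡ 119^2 = 14161 ≡ 50
99^64 ≡ 50^2 = 2500 ≡ 34
74 = 64 + 8 + 2, so 99^74 ≡ 34·16·74 ≡ 115 (mod 137)
121·115 = 13915 ≡ 78 (mod 137)
63 ≠ 78; the check fails.

forged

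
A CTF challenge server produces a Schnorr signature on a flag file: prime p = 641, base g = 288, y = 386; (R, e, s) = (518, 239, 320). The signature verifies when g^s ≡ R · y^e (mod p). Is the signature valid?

invalid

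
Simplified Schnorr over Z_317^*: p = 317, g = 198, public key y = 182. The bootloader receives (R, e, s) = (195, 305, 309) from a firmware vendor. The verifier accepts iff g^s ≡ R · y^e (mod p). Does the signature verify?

does not verify

g^s mod p:
Squares mod 317: 198^1≡198, 198^2≡213, 198^4≡38, 198^8≡176, 198^16≡227, 198^32≡175, 198^64≡193, 198^128≡160, 198^256≡240
309 = 256 + 32 + 16 + 4 + 1, so 198^309 ≡ 240·175·227·38·198 ≡ 120 (mod 317)
R · y^e mod p:
Squares mod 317: 182^1≡182, 182^2≡156, 182^4≡244, 182^8≡257, 182^16≡113, 182^32≡89, 182^64≡313, 182^128≡16, 182^256≡256
305 = 256 + 32 + 16 + 1, so 182^305 ≡ 256·89·113·182 ≡ 292 (mod 317)
195·292 = 56940 ≡ 197 (mod 317)
120 ≠ 197; the check fails.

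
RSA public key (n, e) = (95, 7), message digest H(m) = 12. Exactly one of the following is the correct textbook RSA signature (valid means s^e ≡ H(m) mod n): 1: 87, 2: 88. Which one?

2

Candidate 1: 87^7 mod 95 = 68
Candidate 2: 88^7 mod 95 = 12
  → matches H(m) = 12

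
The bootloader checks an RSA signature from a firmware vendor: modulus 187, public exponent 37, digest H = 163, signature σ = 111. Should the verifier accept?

Squares mod 187: σ^1≡111, σ^2≡166, σ^4≡67, σ^8≡1, σ^16≡1, σ^32≡1
37 = 32 + 4 + 1, so σ^37 ≡ 1·67·111 ≡ 144 (mod 187)
144 ≠ 163, so verification fails.

reject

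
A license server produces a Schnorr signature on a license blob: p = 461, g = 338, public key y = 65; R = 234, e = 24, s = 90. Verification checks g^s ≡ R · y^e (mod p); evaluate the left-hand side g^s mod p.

338^90 mod 461 = 438

438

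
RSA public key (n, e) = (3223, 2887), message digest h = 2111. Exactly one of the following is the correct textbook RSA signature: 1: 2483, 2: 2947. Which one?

Candidate 1: 2483^2 = 6165289 ≡ 2913; 2483^4 ≡ 2913^2 = 8485569 ≡ 2633; 2483^8 ≡ 2633^2 = 6932689 ≡ 16; 2483^16 ≡ 16^2 = 256; 2483^32 ≡ 256^2 = 65536 ≡ 1076; 2483^64 ≡ 1076^2 = 1157776 ≡ 719; 2483^128 ≡ 719^2 = 516961 ≡ 1281; 2483^256 ≡ 1281^2 = 1640961 ≡ 454; 2483^512 ≡ 454^2 = 206116 ≡ 3067; 2483^1024 ≡ 3067^2 = 9406489 ≡ 1775; 2483^2048 ≡ 1775^2 = 3150625 ≡ 1754; 2887 = 2048 + 512 + 256 + 64 + 4 + 2 + 1, so 2483^2887 ≡ 1754·3067·454·719·2633·2913·2483 ≡ 750 (mod 3223)
Candidate 2: 2947^2 = 8684809 ≡ 2047; 2947^4 ≡ 2047^2 = 4190209 ≡ 309; 2947^8 ≡ 309^2 = 95481 ≡ 2014; 2947^16 ≡ 2014^2 = 4056196 ≡ 1662; 2947^32 ≡ 1662^2 = 2762244 ≡ 133; 2947^64 ≡ 133^2 = 17689 ≡ 1574; 2947^128 ≡ 1574^2 = 2477476 ≡ 2212; 2947^256 ≡ 2212^2 = 4892944 ≡ 430; 2947^512 ≡ 430^2 = 184900 ≡ 1189; 2947^1024 ≡ 1189^2 = 1413721 ≡ 2047; 2947^2048 ≡ 2047^2 = 4190209 ≡ 309; 2887 = 2048 + 512 + 256 + 64 + 4 + 2 + 1, so 2947^2887 ≡ 309·1189·430·1574·309·2047·2947 ≡ 2111 (mod 3223)
  → matches h = 2111

2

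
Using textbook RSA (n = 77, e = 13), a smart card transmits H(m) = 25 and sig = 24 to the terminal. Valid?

Squares mod 77: sig^1≡24, sig^2≡37, sig^4≡60, sig^8≡58
13 = 8 + 4 + 1, so sig^13 ≡ 58·60·24 ≡ 52 (mod 77)
sig^13 mod 77 = 52, but H(m) = 25.

no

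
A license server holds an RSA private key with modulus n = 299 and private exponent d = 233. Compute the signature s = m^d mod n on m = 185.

139

m^2 ≡ 185^2 = 34225 ≡ 139
m^4 ≡ 139^2 = 19321 ≡ 185
m^8 ≡ 185^2 = 34225 ≡ 139
m^16 ≡ 139^2 = 19321 ≡ 185
m^32 ≡ 185^2 = 34225 ≡ 139
m^64 ≡ 139^2 = 19321 ≡ 185
m^128 ≡ 185^2 = 34225 ≡ 139
233 = 128 + 64 + 32 + 8 + 1, so m^233 ≡ 139·185·139·139·185 ≡ 139 (mod 299)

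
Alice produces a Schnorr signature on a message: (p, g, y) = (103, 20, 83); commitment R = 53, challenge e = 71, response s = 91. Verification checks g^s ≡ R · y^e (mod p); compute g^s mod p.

75

20^2 = 400 ≡ 91
20^4 ≡ 91^2 = 8281 ≡ 41
20^8 ≡ 41^2 = 1681 ≡ 33
20^16 ≡ 33^2 = 1089 ≡ 59
20^32 ≡ 59^2 = 3481 ≡ 82
20^64 ≡ 82^2 = 6724 ≡ 29
91 = 64 + 16 + 8 + 2 + 1, so 20^91 ≡ 29·59·33·91·20 ≡ 75 (mod 103)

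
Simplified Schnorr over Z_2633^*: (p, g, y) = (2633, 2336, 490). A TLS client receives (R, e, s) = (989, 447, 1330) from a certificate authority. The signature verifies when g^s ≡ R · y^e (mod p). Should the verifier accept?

reject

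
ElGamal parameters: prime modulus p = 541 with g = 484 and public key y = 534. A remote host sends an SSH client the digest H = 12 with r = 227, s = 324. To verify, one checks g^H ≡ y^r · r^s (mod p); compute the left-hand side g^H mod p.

188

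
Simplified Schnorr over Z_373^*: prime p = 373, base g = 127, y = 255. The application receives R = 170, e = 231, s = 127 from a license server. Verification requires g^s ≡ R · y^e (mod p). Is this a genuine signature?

g^s mod p:
127^127 mod 373 = 232
R · y^e mod p:
255^231 mod 373 = 212
170·212 = 36040 ≡ 232 (mod 373)
232 ≡ 232 (mod 373); signature holds.

genuine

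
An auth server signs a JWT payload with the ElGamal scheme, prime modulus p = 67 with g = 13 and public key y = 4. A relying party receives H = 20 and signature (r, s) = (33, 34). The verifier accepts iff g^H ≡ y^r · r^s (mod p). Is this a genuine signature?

forged

Left side g^H mod p:
Squares mod 67: 13^1≡13, 13^2≡35, 13^4≡19, 13^8≡26, 13^16≡6
20 = 16 + 4, so 13^20 ≡ 6·19 ≡ 47 (mod 67)
Right side y^r · r^s mod p:
Squares mod 67: 4^1≡4, 4^2≡16, 4^4≡55, 4^8≡10, 4^16≡33, 4^32≡17
33 = 32 + 1, so 4^33 ≡ 17·4 ≡ 1 (mod 67)
Squares mod 67: 33^1≡33, 33^2≡17, 33^4≡21, 33^8≡39, 33^16≡47, 33^32≡65
34 = 32 + 2, so 33^34 ≡ 65·17 ≡ 33 (mod 67)
1·33 = 33 ≡ 33 (mod 67)
47 ≠ 33, so verification fails.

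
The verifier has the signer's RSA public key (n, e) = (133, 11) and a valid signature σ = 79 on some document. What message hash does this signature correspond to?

67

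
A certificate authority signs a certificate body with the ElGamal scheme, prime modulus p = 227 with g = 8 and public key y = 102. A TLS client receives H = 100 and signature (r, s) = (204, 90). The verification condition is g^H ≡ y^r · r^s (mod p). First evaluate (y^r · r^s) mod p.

102^204 mod 227 = 19
204^90 mod 227 = 169
y^r · r^s ≡ 19·169 = 3211 ≡ 33 (mod 227)

33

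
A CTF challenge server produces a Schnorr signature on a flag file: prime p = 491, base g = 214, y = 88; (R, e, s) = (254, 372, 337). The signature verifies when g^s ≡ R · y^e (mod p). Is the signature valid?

invalid

g^s mod p:
214^337 mod 491 = 458
R · y^e mod p:
88^372 mod 491 = 275
254·275 = 69850 ≡ 128 (mod 491)
458 ≠ 128; the check fails.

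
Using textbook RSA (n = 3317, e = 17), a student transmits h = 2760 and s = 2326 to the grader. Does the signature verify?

verifies

s^2 ≡ 2326^2 = 5410276 ≡ 249
s^4 ≡ 249^2 = 62001 ≡ 2295
s^8 ≡ 2295^2 = 5267025 ≡ 2946
s^16 ≡ 2946^2 = 8678916 ≡ 1644
17 = 16 + 1, so s^17 ≡ 1644·2326 ≡ 2760 (mod 3317)
s^17 mod 3317 = 2760 matches h.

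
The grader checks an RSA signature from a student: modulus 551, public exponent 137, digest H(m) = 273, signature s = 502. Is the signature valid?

invalid

s^2 ≡ 502^2 = 252004 ≡ 197
s^4 ≡ 197^2 = 38809 ≡ 239
s^8 ≡ 239^2 = 57121 ≡ 368
s^16 ≡ 368^2 = 135424 ≡ 429
s^32 ≡ 429^2 = 184041 ≡ 7
s^64 ≡ 7^2 = 49
s^128 ≡ 49^2 = 2401 ≡ 197
137 = 128 + 8 + 1, so s^137 ≡ 197·368·502 ≡ 544 (mod 551)
544 ≠ 273, so verification fails.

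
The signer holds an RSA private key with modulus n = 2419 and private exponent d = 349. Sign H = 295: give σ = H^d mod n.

H^2 ≡ 295^2 = 87025 ≡ 2360
H^4 ≡ 2360^2 = 5569600 ≡ 1062
H^8 ≡ 1062^2 = 1127844 ≡ 590
H^16 ≡ 590^2 = 348100 ≡ 2183
H^32 ≡ 2183^2 = 4765489 ≡ 59
H^64 ≡ 59^2 = 3481 ≡ 1062
H^128 ≡ 1062^2 = 1127844 ≡ 590
H^256 ≡ 590^2 = 348100 ≡ 2183
349 = 256 + 64 + 16 + 8 + 4 + 1, so H^349 ≡ 2183·1062·2183·590·1062·295 ≡ 2301 (mod 2419)

2301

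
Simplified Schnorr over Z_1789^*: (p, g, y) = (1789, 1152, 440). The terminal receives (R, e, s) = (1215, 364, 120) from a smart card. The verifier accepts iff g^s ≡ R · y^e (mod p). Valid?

g^s mod p:
1152^2 = 1327104 ≡ 1455
1152^4 ≡ 1455^2 = 2117025 ≡ 638
1152^8 ≡ 638^2 = 407044 ≡ 941
1152^16 ≡ 941^2 = 885481 ≡ 1715
1152^32 ≡ 1715^2 = 2941225 ≡ 109
1152^64 ≡ 109^2 = 11881 ≡ 1147
120 = 64 + 32 + 16 + 8, so 1152^120 ≡ 1147·109·1715·941 ≡ 265 (mod 1789)
R · y^e mod p:
440^2 = 193600 ≡ 388
440^4 ≡ 388^2 = 150544 ≡ 268
440^8 ≡ 268^2 = 71824 ≡ 264
440^16 ≡ 264^2 = 69696 ≡ 1714
440^32 ≡ 1714^2 = 2937796 ≡ 258
440^64 ≡ 258^2 = 66564 ≡ 371
440^128 ≡ 371^2 = 137641 ≡ 1677
440^256 ≡ 1677^2 = 2812329 ≡ 21
364 = 256 + 64 + 32 + 8 + 4, so 440^364 ≡ 21·371·258·264·268 ≡ 626 (mod 1789)
1215·626 = 760590 ≡ 265 (mod 1789)
265 ≡ 265 (mod 1789); signature holds.

yes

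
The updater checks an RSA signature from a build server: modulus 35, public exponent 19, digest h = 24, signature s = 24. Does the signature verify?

Squares mod 35: s^1≡24, s^2≡16, s^4≡11, s^8≡16, s^16≡11
19 = 16 + 2 + 1, so s^19 ≡ 11·16·24 ≡ 24 (mod 35)
s^19 mod 35 = 24 matches h.

verifies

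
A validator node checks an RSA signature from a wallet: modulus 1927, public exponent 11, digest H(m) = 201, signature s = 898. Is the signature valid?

valid

s^11 mod 1927 = 201
Since 201 equals the digest 201, verification succeeds.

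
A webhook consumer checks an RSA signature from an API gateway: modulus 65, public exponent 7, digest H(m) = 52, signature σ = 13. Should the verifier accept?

accept

σ^7 mod 65 = 52
52 = H(m), so the signature checks out.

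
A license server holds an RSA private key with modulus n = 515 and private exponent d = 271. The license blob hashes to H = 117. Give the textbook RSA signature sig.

493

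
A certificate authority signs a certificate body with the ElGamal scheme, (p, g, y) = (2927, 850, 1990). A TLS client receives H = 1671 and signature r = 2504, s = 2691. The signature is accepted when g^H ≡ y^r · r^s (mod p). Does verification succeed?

passes

Left side g^H mod p:
850^2 = 722500 ≡ 2458
850^4 ≡ 2458^2 = 6041764 ≡ 436
850^8 ≡ 436^2 = 190096 ≡ 2768
850^16 ≡ 2768^2 = 7661824 ≡ 1865
850^32 ≡ 1865^2 = 3478225 ≡ 949
850^64 ≡ 949^2 = 900601 ≡ 2012
850^128 ≡ 2012^2 = 4048144 ≡ 103
850^256 ≡ 103^2 = 10609 ≡ 1828
850^512 ≡ 1828^2 = 3341584 ≡ 1877
850^1024 ≡ 1877^2 = 3523129 ≡ 1948
1671 = 1024 + 512 + 128 + 4 + 2 + 1, so 850^1671 ≡ 1948·1877·103·436·2458·850 ≡ 575 (mod 2927)
Right side y^r · r^s mod p:
1990^2 = 3960100 ≡ 2796
1990^4 ≡ 2796^2 = 7817616 ≡ 2526
1990^8 ≡ 2526^2 = 6380676 ≡ 2743
1990^16 ≡ 2743^2 = 7524049 ≡ 1659
1990^32 ≡ 1659^2 = 2752281 ≡ 901
1990^64 ≡ 901^2 = 811801 ≡ 1022
1990^128 ≡ 1022^2 = 1044484 ≡ 2472
1990^256 ≡ 2472^2 = 6110784 ≡ 2135
1990^512 ≡ 2135^2 = 4558225 ≡ 886
1990^1024 ≡ 886^2 = 784996 ≡ 560
1990^2048 ≡ 560^2 = 313600 ≡ 411
2504 = 2048 + 256 + 128 + 64 + 8, so 1990^2504 ≡ 411·2135·2472·1022·2743 ≡ 191 (mod 2927)
2504^2 = 6270016 ≡ 382
2504^4 ≡ 382^2 = 145924 ≡ 2501
2504^8 ≡ 2501^2 = 6255001 ≡ 2
2504^16 ≡ 2^2 = 4
2504^32 ≡ 4^2 = 16
2504^64 ≡ 16^2 = 256
2504^128 ≡ 256^2 = 65536 ≡ 1142
2504^256 ≡ 1142^2 = 1304164 ≡ 1649
2504^512 ≡ 1649^2 = 2719201 ≡ 18
2504^1024 ≡ 18^2 = 324
2504^2048 ≡ 324^2 = 104976 ≡ 2531
2691 = 2048 + 512 + 128 + 2 + 1, so 2504^2691 ≡ 2531·18·1142·382·2504 ≡ 2363 (mod 2927)
191·2363 = 451333 ≡ 575 (mod 2927)
575 ≡ 575 (mod 2927), so the signature is genuine.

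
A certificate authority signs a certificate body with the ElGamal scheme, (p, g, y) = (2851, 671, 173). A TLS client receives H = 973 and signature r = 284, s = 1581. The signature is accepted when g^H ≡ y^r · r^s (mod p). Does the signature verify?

does not verify

Left side g^H mod p:
671^2 = 450241 ≡ 2634
671^4 ≡ 2634^2 = 6937956 ≡ 1473
671^8 ≡ 1473^2 = 2169729 ≡ 118
671^16 ≡ 118^2 = 13924 ≡ 2520
671^32 ≡ 2520^2 = 6350400 ≡ 1223
671^64 ≡ 1223^2 = 1495729 ≡ 1805
671^128 ≡ 1805^2 = 3258025 ≡ 2183
671^256 ≡ 2183^2 = 4765489 ≡ 1468
671^512 ≡ 1468^2 = 2155024 ≡ 2519
973 = 512 + 256 + 128 + 64 + 8 + 4 + 1, so 671^973 ≡ 2519·1468·2183·1805·118·1473·671 ≡ 601 (mod 2851)
Right side y^r · r^s mod p:
173^2 = 29929 ≡ 1419
173^4 ≡ 1419^2 = 2013561 ≡ 755
173^8 ≡ 755^2 = 570025 ≡ 2676
173^16 ≡ 2676^2 = 7160976 ≡ 2115
173^32 ≡ 2115^2 = 4473225 ≡ 6
173^64 ≡ 6^2 = 36
173^128 ≡ 36^2 = 1296
173^256 ≡ 1296^2 = 1679616 ≡ 377
284 = 256 + 16 + 8 + 4, so 173^284 ≡ 377·2115·2676·755 ≡ 1808 (mod 2851)
284^2 = 80656 ≡ 828
284^4 ≡ 828^2 = 685584 ≡ 1344
284^8 ≡ 1344^2 = 1806336 ≡ 1653
284^16 ≡ 1653^2 = 2732409 ≡ 1151
284^32 ≡ 1151^2 = 1324801 ≡ 1937
284^64 ≡ 1937^2 = 3751969 ≡ 53
284^128 ≡ 53^2 = 2809
284^256 ≡ 2809^2 = 7890481 ≡ 1764
284^512 ≡ 1764^2 = 3111696 ≡ 1255
284^1024 ≡ 1255^2 = 1575025 ≡ 1273
1581 = 1024 + 512 + 32 + 8 + 4 + 1, so 284^1581 ≡ 1273·1255·1937·1653·1344·284 ≡ 2345 (mod 2851)
1808·2345 = 4239760 ≡ 323 (mod 2851)
601 ≠ 323, so verification fails.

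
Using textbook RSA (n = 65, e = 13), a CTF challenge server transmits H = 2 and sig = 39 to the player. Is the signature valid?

invalid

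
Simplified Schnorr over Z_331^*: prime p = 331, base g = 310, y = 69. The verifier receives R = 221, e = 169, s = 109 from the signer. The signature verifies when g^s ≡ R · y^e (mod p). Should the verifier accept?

accept

g^s mod p:
310^2 = 96100 ≡ 110
310^4 ≡ 110^2 = 12100 ≡ 184
310^8 ≡ 184^2 = 33856 ≡ 94
310^16 ≡ 94^2 = 8836 ≡ 230
310^32 ≡ 230^2 = 52900 ≡ 271
310^64 ≡ 271^2 = 73441 ≡ 290
109 = 64 + 32 + 8 + 4 + 1, so 310^109 ≡ 290·271·94·184·310 ≡ 301 (mod 331)
R · y^e mod p:
69^2 = 4761 ≡ 127
69^4 ≡ 127^2 = 16129 ≡ 241
69^8 ≡ 241^2 = 58081 ≡ 156
69^16 ≡ 156^2 = 24336 ≡ 173
69^32 ≡ 173^2 = 29929 ≡ 139
69^64 ≡ 139^2 = 19321 ≡ 123
69^128 ≡ 123^2 = 15129 ≡ 234
169 = 128 + 32 + 8 + 1, so 69^169 ≡ 234·139·156·69 ≡ 241 (mod 331)
221·241 = 53261 ≡ 301 (mod 331)
301 ≡ 301 (mod 331); signature holds.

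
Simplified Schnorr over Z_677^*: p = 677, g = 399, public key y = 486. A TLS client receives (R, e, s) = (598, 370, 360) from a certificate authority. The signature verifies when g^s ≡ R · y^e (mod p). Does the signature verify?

g^s mod p:
399^2 = 159201 ≡ 106
399^4 ≡ 106^2 = 11236 ≡ 404
399^8 ≡ 404^2 = 163216 ≡ 59
399^16 ≡ 59^2 = 3481 ≡ 96
399^32 ≡ 96^2 = 9216 ≡ 415
399^64 ≡ 415^2 = 172225 ≡ 267
399^128 ≡ 267^2 = 71289 ≡ 204
399^256 ≡ 204^2 = 41616 ≡ 319
360 = 256 + 64 + 32 + 8, so 399^360 ≡ 319·267·415·59 ≡ 317 (mod 677)
R · y^e mod p:
486^2 = 236196 ≡ 600
486^4 ≡ 600^2 = 360000 ≡ 513
486^8 ≡ 513^2 = 263169 ≡ 493
486^16 ≡ 493^2 = 243049 ≡ 6
486^32 ≡ 6^2 = 36
486^64 ≡ 36^2 = 1296 ≡ 619
486^128 ≡ 619^2 = 383161 ≡ 656
486^256 ≡ 656^2 = 430336 ≡ 441
370 = 256 + 64 + 32 + 16 + 2, so 486^370 ≡ 441·619·36·6·600 ≡ 36 (mod 677)
598·36 = 21528 ≡ 541 (mod 677)
317 ≠ 541; the check fails.

does not verify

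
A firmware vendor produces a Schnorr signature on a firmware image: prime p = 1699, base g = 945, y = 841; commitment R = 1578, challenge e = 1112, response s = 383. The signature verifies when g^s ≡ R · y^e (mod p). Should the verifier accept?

accept

g^s mod p:
945^2 = 893025 ≡ 1050
945^4 ≡ 1050^2 = 1102500 ≡ 1548
945^8 ≡ 1548^2 = 2396304 ≡ 714
945^16 ≡ 714^2 = 509796 ≡ 96
945^32 ≡ 96^2 = 9216 ≡ 721
945^64 ≡ 721^2 = 519841 ≡ 1646
945^128 ≡ 1646^2 = 2709316 ≡ 1110
945^256 ≡ 1110^2 = 1232100 ≡ 325
383 = 256 + 64 + 32 + 16 + 8 + 4 + 2 + 1, so 945^383 ≡ 325·1646·721·96·714·1548·1050·945 ≡ 166 (mod 1699)
R · y^e mod p:
841^2 = 707281 ≡ 497
841^4 ≡ 497^2 = 247009 ≡ 654
841^8 ≡ 654^2 = 427716 ≡ 1267
841^16 ≡ 1267^2 = 1605289 ≡ 1433
841^32 ≡ 1433^2 = 2053489 ≡ 1097
841^64 ≡ 1097^2 = 1203409 ≡ 517
841^128 ≡ 517^2 = 267289 ≡ 546
841^256 ≡ 546^2 = 298116 ≡ 791
841^512 ≡ 791^2 = 625681 ≡ 449
841^1024 ≡ 449^2 = 201601 ≡ 1119
1112 = 1024 + 64 + 16 + 8, so 841^1112 ≡ 1119·517·1433·1267 ≡ 125 (mod 1699)
1578·125 = 197250 ≡ 166 (mod 1699)
166 ≡ 166 (mod 1699); signature holds.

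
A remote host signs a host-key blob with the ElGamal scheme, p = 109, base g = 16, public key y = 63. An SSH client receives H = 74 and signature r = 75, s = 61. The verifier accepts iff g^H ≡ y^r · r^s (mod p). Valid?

yes

Left side g^H mod p:
Squares mod 109: 16^1≡16, 16^2≡38, 16^4≡27, 16^8≡75, 16^16≡66, 16^32≡105, 16^64≡16
74 = 64 + 8 + 2, so 16^74 ≡ 16·75·38 ≡ 38 (mod 109)
Right side y^r · r^s mod p:
Squares mod 109: 63^1≡63, 63^2≡45, 63^4≡63, 63^8≡45, 63^16≡63, 63^32≡45, 63^64≡63
75 = 64 + 8 + 2 + 1, so 63^75 ≡ 63·45·45·63 ≡ 1 (mod 109)
Squares mod 109: 75^1≡75, 75^2≡66, 75^4≡105, 75^8≡16, 75^16≡38, 75^32≡27
61 = 32 + 16 + 8 + 4 + 1, so 75^61 ≡ 27·38·16·105·75 ≡ 38 (mod 109)
1·38 = 38 ≡ 38 (mod 109)
38 ≡ 38 (mod 109), so the signature is genuine.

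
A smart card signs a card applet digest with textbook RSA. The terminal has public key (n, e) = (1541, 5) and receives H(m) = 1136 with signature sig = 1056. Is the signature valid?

sig^5 mod 1541 = 175
The recovered value 175 does not match the digest 1136.

invalid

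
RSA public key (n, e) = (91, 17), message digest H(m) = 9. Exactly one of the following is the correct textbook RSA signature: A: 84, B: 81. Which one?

Candidate A: 84^2 = 7056 ≡ 49; 84^4 ≡ 49^2 = 2401 ≡ 35; 84^8 ≡ 35^2 = 1225 ≡ 42; 84^16 ≡ 42^2 = 1764 ≡ 35; 17 = 16 + 1, so 84^17 ≡ 35·84 ≡ 28 (mod 91)
Candidate B: 81^2 = 6561 ≡ 9; 81^4 ≡ 9^2 = 81; 81^8 ≡ 81^2 = 6561 ≡ 9; 81^16 ≡ 9^2 = 81; 17 = 16 + 1, so 81^17 ≡ 81·81 ≡ 9 (mod 91)
  → matches H(m) = 9

B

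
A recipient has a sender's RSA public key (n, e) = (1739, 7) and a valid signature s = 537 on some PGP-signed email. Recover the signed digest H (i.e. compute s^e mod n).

s^2 ≡ 537^2 = 288369 ≡ 1434
s^4 ≡ 1434^2 = 2056356 ≡ 858
7 = 4 + 2 + 1, so s^7 ≡ 858·1434·537 ≡ 1060 (mod 1739)

1060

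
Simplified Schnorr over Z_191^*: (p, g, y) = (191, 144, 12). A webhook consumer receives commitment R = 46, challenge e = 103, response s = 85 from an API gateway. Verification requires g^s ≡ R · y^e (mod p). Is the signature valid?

valid

g^s mod p:
Squares mod 191: 144^1≡144, 144^2≡108, 144^4≡13, 144^8≡169, 144^16≡102, 144^32≡90, 144^64≡78
85 = 64 + 16 + 4 + 1, so 144^85 ≡ 78·102·13·144 ≡ 25 (mod 191)
R · y^e mod p:
Squares mod 191: 12^1≡12, 12^2≡144, 12^4≡108, 12^8≡13, 12^16≡169, 12^32≡102, 12^64≡90
103 = 64 + 32 + 4 + 2 + 1, so 12^103 ≡ 90·102·108·144·12 ≡ 13 (mod 191)
46·13 = 598 ≡ 25 (mod 191)
25 ≡ 25 (mod 191); signature holds.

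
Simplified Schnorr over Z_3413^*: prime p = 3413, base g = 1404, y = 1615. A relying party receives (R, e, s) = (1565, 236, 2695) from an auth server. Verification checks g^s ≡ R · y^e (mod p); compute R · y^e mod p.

1615^2 = 2608225 ≡ 693
1615^4 ≡ 693^2 = 480249 ≡ 2429
1615^8 ≡ 2429^2 = 5900041 ≡ 2377
1615^16 ≡ 2377^2 = 5650129 ≡ 1614
1615^32 ≡ 1614^2 = 2604996 ≡ 877
1615^64 ≡ 877^2 = 769129 ≡ 1204
1615^128 ≡ 1204^2 = 1449616 ≡ 2504
236 = 128 + 64 + 32 + 8 + 4, so 1615^236 ≡ 2504·1204·877·2377·2429 ≡ 2610 (mod 3413)
R · y^e ≡ 1565·2610 = 4084650 ≡ 2702 (mod 3413)

2702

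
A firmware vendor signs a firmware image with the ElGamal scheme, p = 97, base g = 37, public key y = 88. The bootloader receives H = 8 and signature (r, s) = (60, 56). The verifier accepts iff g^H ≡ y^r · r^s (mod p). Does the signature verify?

verifies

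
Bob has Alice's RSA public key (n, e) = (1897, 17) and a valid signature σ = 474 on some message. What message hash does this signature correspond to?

Squares mod 1897: σ^1≡474, σ^2≡830, σ^4≡289, σ^8≡53, σ^16≡912
17 = 16 + 1, so σ^17 ≡ 912·474 ≡ 1669 (mod 1897)

1669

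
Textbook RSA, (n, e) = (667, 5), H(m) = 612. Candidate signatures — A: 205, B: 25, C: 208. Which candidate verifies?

A

Candidate A: Squares mod 667: 205^1≡205, 205^2≡4, 205^4≡16; 5 = 4 + 1, so 205^5 ≡ 16·205 ≡ 612 (mod 667)
  → matches H(m) = 612
Candidate B: Squares mod 667: 25^1≡25, 25^2≡625, 25^4≡430; 5 = 4 + 1, so 25^5 ≡ 430·25 ≡ 78 (mod 667)
Candidate C: Squares mod 667: 208^1≡208, 208^2≡576, 208^4≡277; 5 = 4 + 1, so 208^5 ≡ 277·208 ≡ 254 (mod 667)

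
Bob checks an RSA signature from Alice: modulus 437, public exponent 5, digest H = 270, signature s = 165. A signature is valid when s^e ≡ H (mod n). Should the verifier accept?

reject

s^2 ≡ 165^2 = 27225 ≡ 131
s^4 ≡ 131^2 = 17161 ≡ 118
5 = 4 + 1, so s^5 ≡ 118·165 ≡ 242 (mod 437)
s^5 mod 437 = 242, but H = 270.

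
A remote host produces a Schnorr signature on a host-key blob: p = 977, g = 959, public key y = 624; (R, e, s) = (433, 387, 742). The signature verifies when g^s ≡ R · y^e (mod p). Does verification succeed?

g^s mod p:
Squares mod 977: 959^1≡959, 959^2≡324, 959^4≡437, 959^8≡454, 959^16≡946, 959^32≡961, 959^64≡256, 959^128≡77, 959^256≡67, 959^512≡581
742 = 512 + 128 + 64 + 32 + 4 + 2, so 959^742 ≡ 581·77·256·961·437·324 ≡ 546 (mod 977)
R · y^e mod p:
Squares mod 977: 624^1≡624, 624^2≡530, 624^4≡501, 624^8≡889, 624^16≡905, 624^32≡299, 624^64≡494, 624^128≡763, 624^256≡854
387 = 256 + 128 + 2 + 1, so 624^387 ≡ 854·763·530·624 ≡ 175 (mod 977)
433·175 = 75775 ≡ 546 (mod 977)
546 ≡ 546 (mod 977); signature holds.

passes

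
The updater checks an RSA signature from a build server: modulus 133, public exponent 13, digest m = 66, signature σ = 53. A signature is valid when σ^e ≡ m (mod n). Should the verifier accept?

σ^13 mod 133 = 67
The recovered value 67 does not match the digest 66.

reject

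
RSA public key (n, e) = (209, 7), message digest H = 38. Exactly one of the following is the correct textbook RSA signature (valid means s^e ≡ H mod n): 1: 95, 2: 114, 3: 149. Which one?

2

Candidate 1: Squares mod 209: 95^1≡95, 95^2≡38, 95^4≡190; 7 = 4 + 2 + 1, so 95^7 ≡ 190·38·95 ≡ 171 (mod 209)
Candidate 2: Squares mod 209: 114^1≡114, 114^2≡38, 114^4≡190; 7 = 4 + 2 + 1, so 114^7 ≡ 190·38·114 ≡ 38 (mod 209)
  → matches H = 38
Candidate 3: Squares mod 209: 149^1≡149, 149^2≡47, 149^4≡119; 7 = 4 + 2 + 1, so 149^7 ≡ 119·47·149 ≡ 74 (mod 209)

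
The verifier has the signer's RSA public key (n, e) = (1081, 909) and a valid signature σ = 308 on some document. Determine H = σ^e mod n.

924

Squares mod 1081: σ^1≡308, σ^2≡817, σ^4≡512, σ^8≡542, σ^16≡813, σ^32≡478, σ^64≡393, σ^128≡947, σ^256≡660, σ^512≡1038
909 = 512 + 256 + 128 + 8 + 4 + 1, so σ^909 ≡ 1038·660·947·542·512·308 ≡ 924 (mod 1081)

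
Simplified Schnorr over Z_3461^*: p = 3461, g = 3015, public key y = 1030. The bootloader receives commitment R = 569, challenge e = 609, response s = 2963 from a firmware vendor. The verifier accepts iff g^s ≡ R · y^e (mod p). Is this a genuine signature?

g^s mod p:
3015^2 = 9090225 ≡ 1639
3015^4 ≡ 1639^2 = 2686321 ≡ 585
3015^8 ≡ 585^2 = 342225 ≡ 3047
3015^16 ≡ 3047^2 = 9284209 ≡ 1807
3015^32 ≡ 1807^2 = 3265249 ≡ 1526
3015^64 ≡ 1526^2 = 2328676 ≡ 2884
3015^128 ≡ 2884^2 = 8317456 ≡ 673
3015^256 ≡ 673^2 = 452929 ≡ 2999
3015^512 ≡ 2999^2 = 8994001 ≡ 2323
3015^1024 ≡ 2323^2 = 5396329 ≡ 630
3015^2048 ≡ 630^2 = 396900 ≡ 2346
2963 = 2048 + 512 + 256 + 128 + 16 + 2 + 1, so 3015^2963 ≡ 2346·2323·2999·673·1807·1639·3015 ≡ 3451 (mod 3461)
R · y^e mod p:
1030^2 = 1060900 ≡ 1834
1030^4 ≡ 1834^2 = 3363556 ≡ 2925
1030^8 ≡ 2925^2 = 8555625 ≡ 33
1030^16 ≡ 33^2 = 1089
1030^32 ≡ 1089^2 = 1185921 ≡ 2259
1030^64 ≡ 2259^2 = 5103081 ≡ 1567
1030^128 ≡ 1567^2 = 2455489 ≡ 1640
1030^256 ≡ 1640^2 = 2689600 ≡ 403
1030^512 ≡ 403^2 = 162409 ≡ 3203
609 = 512 + 64 + 32 + 1, so 1030^609 ≡ 3203·1567·2259·1030 ≡ 3315 (mod 3461)
569·3315 = 1886235 ≡ 3451 (mod 3461)
3451 ≡ 3451 (mod 3461); signature holds.

genuine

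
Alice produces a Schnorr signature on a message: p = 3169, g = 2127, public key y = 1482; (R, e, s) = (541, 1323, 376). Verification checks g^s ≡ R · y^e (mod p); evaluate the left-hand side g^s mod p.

2127^2 = 4524129 ≡ 1966
2127^4 ≡ 1966^2 = 3865156 ≡ 2145
2127^8 ≡ 2145^2 = 4601025 ≡ 2806
2127^16 ≡ 2806^2 = 7873636 ≡ 1840
2127^32 ≡ 1840^2 = 3385600 ≡ 1108
2127^64 ≡ 1108^2 = 1227664 ≡ 1261
2127^128 ≡ 1261^2 = 1590121 ≡ 2452
2127^256 ≡ 2452^2 = 6012304 ≡ 711
376 = 256 + 64 + 32 + 16 + 8, so 2127^376 ≡ 711·1261·1108·1840·2806 ≡ 802 (mod 3169)

802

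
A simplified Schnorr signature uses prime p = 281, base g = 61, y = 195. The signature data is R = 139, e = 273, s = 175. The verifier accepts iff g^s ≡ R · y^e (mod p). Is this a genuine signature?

genuine

g^s mod p:
Squares mod 281: 61^1≡61, 61^2≡68, 61^4≡128, 61^8≡86, 61^16≡90, 61^32≡232, 61^64≡153, 61^128≡86
175 = 128 + 32 + 8 + 4 + 2 + 1, so 61^175 ≡ 86·232·86·128·68·61 ≡ 89 (mod 281)
R · y^e mod p:
Squares mod 281: 195^1≡195, 195^2≡90, 195^4≡232, 195^8≡153, 195^16≡86, 195^32≡90, 195^64≡232, 195^128≡153, 195^256≡86
273 = 256 + 16 + 1, so 195^273 ≡ 86·86·195 ≡ 128 (mod 281)
139·128 = 17792 ≡ 89 (mod 281)
89 ≡ 89 (mod 281); signature holds.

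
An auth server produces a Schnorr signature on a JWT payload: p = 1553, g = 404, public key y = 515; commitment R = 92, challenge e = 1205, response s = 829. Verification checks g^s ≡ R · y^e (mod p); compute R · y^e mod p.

935

515^2 = 265225 ≡ 1215
515^4 ≡ 1215^2 = 1476225 ≡ 875
515^8 ≡ 875^2 = 765625 ≡ 1549
515^16 ≡ 1549^2 = 2399401 ≡ 16
515^32 ≡ 16^2 = 256
515^64 ≡ 256^2 = 65536 ≡ 310
515^128 ≡ 310^2 = 96100 ≡ 1367
515^256 ≡ 1367^2 = 1868689 ≡ 430
515^512 ≡ 430^2 = 184900 ≡ 93
515^1024 ≡ 93^2 = 8649 ≡ 884
1205 = 1024 + 128 + 32 + 16 + 4 + 1, so 515^1205 ≡ 884·1367·256·16·875·515 ≡ 1445 (mod 1553)
R · y^e ≡ 92·1445 = 132940 ≡ 935 (mod 1553)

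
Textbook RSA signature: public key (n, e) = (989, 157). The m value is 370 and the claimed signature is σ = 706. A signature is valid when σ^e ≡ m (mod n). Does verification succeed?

passes

σ^157 mod 989 = 370
370 = m, so the signature checks out.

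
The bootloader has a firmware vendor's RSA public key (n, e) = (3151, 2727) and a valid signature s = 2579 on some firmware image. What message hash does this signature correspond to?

54

s^2727 mod 3151 = 54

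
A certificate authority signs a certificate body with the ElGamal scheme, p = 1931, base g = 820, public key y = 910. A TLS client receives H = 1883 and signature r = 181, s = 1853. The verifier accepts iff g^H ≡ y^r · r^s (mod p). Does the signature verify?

verifies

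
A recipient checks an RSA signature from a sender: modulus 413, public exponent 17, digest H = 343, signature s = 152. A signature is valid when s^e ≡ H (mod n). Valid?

no

s^2 ≡ 152^2 = 23104 ≡ 389
s^4 ≡ 389^2 = 151321 ≡ 163
s^8 ≡ 163^2 = 26569 ≡ 137
s^16 ≡ 137^2 = 18769 ≡ 184
17 = 16 + 1, so s^17 ≡ 184·152 ≡ 297 (mod 413)
The recovered value 297 does not match the digest 343.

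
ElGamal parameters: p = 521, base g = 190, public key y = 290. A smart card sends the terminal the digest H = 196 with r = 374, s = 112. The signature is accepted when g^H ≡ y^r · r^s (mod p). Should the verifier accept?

Left side g^H mod p:
Squares mod 521: 190^1≡190, 190^2≡151, 190^4≡398, 190^8≡20, 190^16≡400, 190^32≡53, 190^64≡204, 190^128≡457
196 = 128 + 64 + 4, so 190^196 ≡ 457·204·398 ≡ 166 (mod 521)
Right side y^r · r^s mod p:
Squares mod 521: 290^1≡290, 290^2≡219, 290^4≡29, 290^8≡320, 290^16≡284, 290^32≡422, 290^64≡423, 290^128≡226, 290^256≡18
374 = 256 + 64 + 32 + 16 + 4 + 2, so 290^374 ≡ 18·423·422·284·29·219 ≡ 266 (mod 521)
Squares mod 521: 374^1≡374, 374^2≡248, 374^4≡26, 374^8≡155, 374^16≡59, 374^32≡355, 374^64≡464
112 = 64 + 32 + 16, so 374^112 ≡ 464·355·59 ≡ 267 (mod 521)
266·267 = 71022 ≡ 166 (mod 521)
166 ≡ 166 (mod 521), so the signature is genuine.

accept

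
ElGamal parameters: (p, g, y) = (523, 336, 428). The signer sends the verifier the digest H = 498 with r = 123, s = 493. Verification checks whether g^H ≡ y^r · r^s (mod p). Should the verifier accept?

Left side g^H mod p:
336^498 mod 523 = 81
Right side y^r · r^s mod p:
428^123 mod 523 = 408
123^493 mod 523 = 61
408·61 = 24888 ≡ 307 (mod 523)
81 ≠ 307, so verification fails.

reject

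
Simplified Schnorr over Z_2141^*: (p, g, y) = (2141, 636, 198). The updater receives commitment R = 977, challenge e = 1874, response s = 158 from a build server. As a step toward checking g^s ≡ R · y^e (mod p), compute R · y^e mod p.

198^2 = 39204 ≡ 666
198^4 ≡ 666^2 = 443556 ≡ 369
198^8 ≡ 369^2 = 136161 ≡ 1278
198^16 ≡ 1278^2 = 1633284 ≡ 1842
198^32 ≡ 1842^2 = 3392964 ≡ 1620
198^64 ≡ 1620^2 = 2624400 ≡ 1675
198^128 ≡ 1675^2 = 2805625 ≡ 915
198^256 ≡ 915^2 = 837225 ≡ 94
198^512 ≡ 94^2 = 8836 ≡ 272
198^1024 ≡ 272^2 = 73984 ≡ 1190
1874 = 1024 + 512 + 256 + 64 + 16 + 2, so 198^1874 ≡ 1190·272·94·1675·1842·666 ≡ 982 (mod 2141)
R · y^e ≡ 977·982 = 959414 ≡ 246 (mod 2141)

246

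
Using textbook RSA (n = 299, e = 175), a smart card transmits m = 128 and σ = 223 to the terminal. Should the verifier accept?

σ^175 mod 299 = 128
Since 128 equals the digest 128, verification succeeds.

accept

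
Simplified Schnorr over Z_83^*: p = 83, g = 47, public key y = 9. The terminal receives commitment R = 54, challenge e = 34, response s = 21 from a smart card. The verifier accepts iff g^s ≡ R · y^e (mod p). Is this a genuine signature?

forged

g^s mod p:
Squares mod 83: 47^1≡47, 47^2≡51, 47^4≡28, 47^8≡37, 47^16≡41
21 = 16 + 4 + 1, so 47^21 ≡ 41·28·47 ≡ 6 (mod 83)
R · y^e mod p:
Squares mod 83: 9^1≡9, 9^2≡81, 9^4≡4, 9^8≡16, 9^16≡7, 9^32≡49
34 = 32 + 2, so 9^34 ≡ 49·81 ≡ 68 (mod 83)
54·68 = 3672 ≡ 20 (mod 83)
6 ≠ 20; the check fails.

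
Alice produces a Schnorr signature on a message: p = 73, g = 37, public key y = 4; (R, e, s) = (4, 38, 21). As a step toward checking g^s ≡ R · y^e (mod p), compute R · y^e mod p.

64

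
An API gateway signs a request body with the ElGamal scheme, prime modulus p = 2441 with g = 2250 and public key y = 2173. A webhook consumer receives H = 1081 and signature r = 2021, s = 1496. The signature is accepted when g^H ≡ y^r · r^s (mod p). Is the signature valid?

invalid

Left side g^H mod p:
Squares mod 2441: 2250^1≡2250, 2250^2≡2307, 2250^4≡869, 2250^8≡892, 2250^16≡2339, 2250^32≡640, 2250^64≡1953, 2250^128≡1367, 2250^256≡1324, 2250^512≡338, 2250^1024≡1958
1081 = 1024 + 32 + 16 + 8 + 1, so 2250^1081 ≡ 1958·640·2339·892·2250 ≡ 2367 (mod 2441)
Right side y^r · r^s mod p:
Squares mod 2441: 2173^1≡2173, 2173^2≡1035, 2173^4≡2067, 2173^8≡739, 2173^16≡1778, 2173^32≡189, 2173^64≡1547, 2173^128≡1029, 2173^256≡1888, 2173^512≡684, 2173^1024≡1625
2021 = 1024 + 512 + 256 + 128 + 64 + 32 + 4 + 1, so 2173^2021 ≡ 1625·684·1888·1029·1547·189·2067·2173 ≡ 1702 (mod 2441)
Squares mod 2441: 2021^1≡2021, 2021^2≡648, 2021^4≡52, 2021^8≡263, 2021^16≡821, 2021^32≡325, 2021^64≡662, 2021^128≡1305, 2021^256≡1648, 2021^512≡1512, 2021^1024≡1368
1496 = 1024 + 256 + 128 + 64 + 16 + 8, so 2021^1496 ≡ 1368·1648·1305·662·821·263 ≡ 1914 (mod 2441)
1702·1914 = 3257628 ≡ 1334 (mod 2441)
2367 ≠ 1334, so verification fails.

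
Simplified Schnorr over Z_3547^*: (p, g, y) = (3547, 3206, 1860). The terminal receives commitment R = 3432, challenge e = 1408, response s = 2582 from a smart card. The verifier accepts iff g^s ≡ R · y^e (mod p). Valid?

yes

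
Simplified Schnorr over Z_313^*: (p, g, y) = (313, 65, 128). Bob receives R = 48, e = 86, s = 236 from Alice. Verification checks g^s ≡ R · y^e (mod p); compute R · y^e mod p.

128^2 = 16384 ≡ 108
128^4 ≡ 108^2 = 11664 ≡ 83
128^8 ≡ 83^2 = 6889 ≡ 3
128^16 ≡ 3^2 = 9
128^32 ≡ 9^2 = 81
128^64 ≡ 81^2 = 6561 ≡ 301
86 = 64 + 16 + 4 + 2, so 128^86 ≡ 301·9·83·108 ≡ 310 (mod 313)
R · y^e ≡ 48·310 = 14880 ≡ 169 (mod 313)

169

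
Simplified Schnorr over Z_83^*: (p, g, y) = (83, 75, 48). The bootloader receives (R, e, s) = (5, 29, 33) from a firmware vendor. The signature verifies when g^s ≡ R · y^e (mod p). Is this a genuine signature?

g^s mod p:
75^2 = 5625 ≡ 64
75^4 ≡ 64^2 = 4096 ≡ 29
75^8 ≡ 29^2 = 841 ≡ 11
75^16 ≡ 11^2 = 121 ≡ 38
75^32 ≡ 38^2 = 1444 ≡ 33
33 = 32 + 1, so 75^33 ≡ 33·75 ≡ 68 (mod 83)
R · y^e mod p:
48^2 = 2304 ≡ 63
48^4 ≡ 63^2 = 3969 ≡ 68
48^8 ≡ 68^2 = 4624 ≡ 59
48^16 ≡ 59^2 = 3481 ≡ 78
29 = 16 + 8 + 4 + 1, so 48^29 ≡ 78·59·68·48 ≡ 3 (mod 83)
5·3 = 15 ≡ 15 (mod 83)
68 ≠ 15; the check fails.

forged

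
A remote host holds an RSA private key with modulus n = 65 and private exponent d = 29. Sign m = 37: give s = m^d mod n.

m^2 ≡ 37^2 = 1369 ≡ 4
m^4 ≡ 4^2 = 16
m^8 ≡ 16^2 = 256 ≡ 61
m^16 ≡ 61^2 = 3721 ≡ 16
29 = 16 + 8 + 4 + 1, so m^29 ≡ 16·61·16·37 ≡ 7 (mod 65)

7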